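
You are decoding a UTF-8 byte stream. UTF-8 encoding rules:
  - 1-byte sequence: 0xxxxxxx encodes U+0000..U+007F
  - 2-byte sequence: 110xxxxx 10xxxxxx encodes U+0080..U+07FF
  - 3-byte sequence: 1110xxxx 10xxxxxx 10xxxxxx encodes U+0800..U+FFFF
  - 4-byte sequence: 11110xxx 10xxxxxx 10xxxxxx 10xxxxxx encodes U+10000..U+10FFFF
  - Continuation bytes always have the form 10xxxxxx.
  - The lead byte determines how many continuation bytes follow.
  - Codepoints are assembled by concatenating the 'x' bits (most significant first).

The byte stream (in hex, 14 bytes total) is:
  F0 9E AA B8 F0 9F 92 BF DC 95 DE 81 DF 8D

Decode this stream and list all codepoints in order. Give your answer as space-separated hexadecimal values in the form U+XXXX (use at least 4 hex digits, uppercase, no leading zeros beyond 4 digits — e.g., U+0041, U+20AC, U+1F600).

Byte[0]=F0: 4-byte lead, need 3 cont bytes. acc=0x0
Byte[1]=9E: continuation. acc=(acc<<6)|0x1E=0x1E
Byte[2]=AA: continuation. acc=(acc<<6)|0x2A=0x7AA
Byte[3]=B8: continuation. acc=(acc<<6)|0x38=0x1EAB8
Completed: cp=U+1EAB8 (starts at byte 0)
Byte[4]=F0: 4-byte lead, need 3 cont bytes. acc=0x0
Byte[5]=9F: continuation. acc=(acc<<6)|0x1F=0x1F
Byte[6]=92: continuation. acc=(acc<<6)|0x12=0x7D2
Byte[7]=BF: continuation. acc=(acc<<6)|0x3F=0x1F4BF
Completed: cp=U+1F4BF (starts at byte 4)
Byte[8]=DC: 2-byte lead, need 1 cont bytes. acc=0x1C
Byte[9]=95: continuation. acc=(acc<<6)|0x15=0x715
Completed: cp=U+0715 (starts at byte 8)
Byte[10]=DE: 2-byte lead, need 1 cont bytes. acc=0x1E
Byte[11]=81: continuation. acc=(acc<<6)|0x01=0x781
Completed: cp=U+0781 (starts at byte 10)
Byte[12]=DF: 2-byte lead, need 1 cont bytes. acc=0x1F
Byte[13]=8D: continuation. acc=(acc<<6)|0x0D=0x7CD
Completed: cp=U+07CD (starts at byte 12)

Answer: U+1EAB8 U+1F4BF U+0715 U+0781 U+07CD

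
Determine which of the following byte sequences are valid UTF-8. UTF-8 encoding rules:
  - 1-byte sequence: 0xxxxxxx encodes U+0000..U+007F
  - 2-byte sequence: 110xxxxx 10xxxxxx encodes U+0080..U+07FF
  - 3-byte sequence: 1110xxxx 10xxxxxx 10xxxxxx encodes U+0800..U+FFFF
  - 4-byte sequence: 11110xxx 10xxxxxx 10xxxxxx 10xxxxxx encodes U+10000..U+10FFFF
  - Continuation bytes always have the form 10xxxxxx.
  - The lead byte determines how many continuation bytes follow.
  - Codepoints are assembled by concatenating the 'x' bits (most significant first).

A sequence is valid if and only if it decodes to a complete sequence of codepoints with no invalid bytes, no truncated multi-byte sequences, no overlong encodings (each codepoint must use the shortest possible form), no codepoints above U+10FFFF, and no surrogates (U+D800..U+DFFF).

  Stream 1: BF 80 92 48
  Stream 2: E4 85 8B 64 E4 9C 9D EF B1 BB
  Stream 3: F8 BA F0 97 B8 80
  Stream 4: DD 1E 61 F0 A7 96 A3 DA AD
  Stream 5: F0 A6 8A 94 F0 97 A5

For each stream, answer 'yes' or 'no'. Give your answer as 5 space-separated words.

Stream 1: error at byte offset 0. INVALID
Stream 2: decodes cleanly. VALID
Stream 3: error at byte offset 0. INVALID
Stream 4: error at byte offset 1. INVALID
Stream 5: error at byte offset 7. INVALID

Answer: no yes no no no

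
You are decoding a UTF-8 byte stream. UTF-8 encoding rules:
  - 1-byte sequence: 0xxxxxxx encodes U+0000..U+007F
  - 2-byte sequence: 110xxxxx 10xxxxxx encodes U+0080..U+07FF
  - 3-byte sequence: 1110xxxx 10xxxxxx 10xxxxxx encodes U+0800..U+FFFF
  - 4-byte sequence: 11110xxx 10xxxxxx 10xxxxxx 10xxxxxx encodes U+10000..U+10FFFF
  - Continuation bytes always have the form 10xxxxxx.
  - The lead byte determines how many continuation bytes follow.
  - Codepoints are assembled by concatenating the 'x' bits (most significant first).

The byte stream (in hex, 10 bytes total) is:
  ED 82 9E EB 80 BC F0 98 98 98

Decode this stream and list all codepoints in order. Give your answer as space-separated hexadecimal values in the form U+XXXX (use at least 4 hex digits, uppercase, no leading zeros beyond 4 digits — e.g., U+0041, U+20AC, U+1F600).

Byte[0]=ED: 3-byte lead, need 2 cont bytes. acc=0xD
Byte[1]=82: continuation. acc=(acc<<6)|0x02=0x342
Byte[2]=9E: continuation. acc=(acc<<6)|0x1E=0xD09E
Completed: cp=U+D09E (starts at byte 0)
Byte[3]=EB: 3-byte lead, need 2 cont bytes. acc=0xB
Byte[4]=80: continuation. acc=(acc<<6)|0x00=0x2C0
Byte[5]=BC: continuation. acc=(acc<<6)|0x3C=0xB03C
Completed: cp=U+B03C (starts at byte 3)
Byte[6]=F0: 4-byte lead, need 3 cont bytes. acc=0x0
Byte[7]=98: continuation. acc=(acc<<6)|0x18=0x18
Byte[8]=98: continuation. acc=(acc<<6)|0x18=0x618
Byte[9]=98: continuation. acc=(acc<<6)|0x18=0x18618
Completed: cp=U+18618 (starts at byte 6)

Answer: U+D09E U+B03C U+18618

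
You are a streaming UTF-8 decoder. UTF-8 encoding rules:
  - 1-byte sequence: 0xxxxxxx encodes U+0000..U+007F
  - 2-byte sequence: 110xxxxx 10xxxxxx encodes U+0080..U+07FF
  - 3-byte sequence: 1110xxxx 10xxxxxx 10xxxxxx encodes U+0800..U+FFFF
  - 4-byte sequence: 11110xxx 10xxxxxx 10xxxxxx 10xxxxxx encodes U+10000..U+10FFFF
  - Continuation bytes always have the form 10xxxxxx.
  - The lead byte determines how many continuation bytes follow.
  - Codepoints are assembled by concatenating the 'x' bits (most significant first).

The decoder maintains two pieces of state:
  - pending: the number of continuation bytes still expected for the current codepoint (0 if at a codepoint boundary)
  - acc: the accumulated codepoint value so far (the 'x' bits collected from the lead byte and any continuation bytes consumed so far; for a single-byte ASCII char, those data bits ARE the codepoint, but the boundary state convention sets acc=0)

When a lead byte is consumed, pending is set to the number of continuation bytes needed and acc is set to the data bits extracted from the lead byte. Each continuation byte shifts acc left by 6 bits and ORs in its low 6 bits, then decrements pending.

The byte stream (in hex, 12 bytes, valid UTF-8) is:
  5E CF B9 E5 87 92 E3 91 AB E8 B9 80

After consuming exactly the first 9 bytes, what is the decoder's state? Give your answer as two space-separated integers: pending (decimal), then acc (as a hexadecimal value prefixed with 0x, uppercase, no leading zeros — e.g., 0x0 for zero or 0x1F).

Answer: 0 0x346B

Derivation:
Byte[0]=5E: 1-byte. pending=0, acc=0x0
Byte[1]=CF: 2-byte lead. pending=1, acc=0xF
Byte[2]=B9: continuation. acc=(acc<<6)|0x39=0x3F9, pending=0
Byte[3]=E5: 3-byte lead. pending=2, acc=0x5
Byte[4]=87: continuation. acc=(acc<<6)|0x07=0x147, pending=1
Byte[5]=92: continuation. acc=(acc<<6)|0x12=0x51D2, pending=0
Byte[6]=E3: 3-byte lead. pending=2, acc=0x3
Byte[7]=91: continuation. acc=(acc<<6)|0x11=0xD1, pending=1
Byte[8]=AB: continuation. acc=(acc<<6)|0x2B=0x346B, pending=0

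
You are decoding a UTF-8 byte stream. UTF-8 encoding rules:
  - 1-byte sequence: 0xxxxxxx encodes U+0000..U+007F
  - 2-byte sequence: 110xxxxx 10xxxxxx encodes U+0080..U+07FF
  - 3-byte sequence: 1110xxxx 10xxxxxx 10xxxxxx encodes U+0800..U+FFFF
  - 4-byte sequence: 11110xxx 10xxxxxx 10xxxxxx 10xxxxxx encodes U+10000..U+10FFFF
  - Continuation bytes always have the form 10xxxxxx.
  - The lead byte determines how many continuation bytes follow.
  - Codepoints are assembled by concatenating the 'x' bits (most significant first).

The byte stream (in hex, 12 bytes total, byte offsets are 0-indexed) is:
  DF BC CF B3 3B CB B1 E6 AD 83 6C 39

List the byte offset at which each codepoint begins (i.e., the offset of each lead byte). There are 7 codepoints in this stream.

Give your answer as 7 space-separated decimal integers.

Answer: 0 2 4 5 7 10 11

Derivation:
Byte[0]=DF: 2-byte lead, need 1 cont bytes. acc=0x1F
Byte[1]=BC: continuation. acc=(acc<<6)|0x3C=0x7FC
Completed: cp=U+07FC (starts at byte 0)
Byte[2]=CF: 2-byte lead, need 1 cont bytes. acc=0xF
Byte[3]=B3: continuation. acc=(acc<<6)|0x33=0x3F3
Completed: cp=U+03F3 (starts at byte 2)
Byte[4]=3B: 1-byte ASCII. cp=U+003B
Byte[5]=CB: 2-byte lead, need 1 cont bytes. acc=0xB
Byte[6]=B1: continuation. acc=(acc<<6)|0x31=0x2F1
Completed: cp=U+02F1 (starts at byte 5)
Byte[7]=E6: 3-byte lead, need 2 cont bytes. acc=0x6
Byte[8]=AD: continuation. acc=(acc<<6)|0x2D=0x1AD
Byte[9]=83: continuation. acc=(acc<<6)|0x03=0x6B43
Completed: cp=U+6B43 (starts at byte 7)
Byte[10]=6C: 1-byte ASCII. cp=U+006C
Byte[11]=39: 1-byte ASCII. cp=U+0039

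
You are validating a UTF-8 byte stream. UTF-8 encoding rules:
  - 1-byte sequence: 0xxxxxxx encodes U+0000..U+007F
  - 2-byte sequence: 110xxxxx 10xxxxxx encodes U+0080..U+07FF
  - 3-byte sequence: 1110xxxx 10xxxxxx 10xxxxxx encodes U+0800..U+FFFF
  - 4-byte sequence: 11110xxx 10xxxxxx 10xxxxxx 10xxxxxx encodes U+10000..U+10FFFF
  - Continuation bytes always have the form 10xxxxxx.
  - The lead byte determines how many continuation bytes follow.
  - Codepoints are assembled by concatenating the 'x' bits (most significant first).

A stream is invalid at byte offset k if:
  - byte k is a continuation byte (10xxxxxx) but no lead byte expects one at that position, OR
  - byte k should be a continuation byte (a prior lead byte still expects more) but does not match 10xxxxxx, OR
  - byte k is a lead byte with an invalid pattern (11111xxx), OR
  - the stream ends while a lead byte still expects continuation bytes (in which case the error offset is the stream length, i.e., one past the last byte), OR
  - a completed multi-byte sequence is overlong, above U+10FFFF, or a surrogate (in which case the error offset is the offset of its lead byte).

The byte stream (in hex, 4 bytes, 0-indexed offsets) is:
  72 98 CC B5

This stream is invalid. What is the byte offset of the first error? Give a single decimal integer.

Byte[0]=72: 1-byte ASCII. cp=U+0072
Byte[1]=98: INVALID lead byte (not 0xxx/110x/1110/11110)

Answer: 1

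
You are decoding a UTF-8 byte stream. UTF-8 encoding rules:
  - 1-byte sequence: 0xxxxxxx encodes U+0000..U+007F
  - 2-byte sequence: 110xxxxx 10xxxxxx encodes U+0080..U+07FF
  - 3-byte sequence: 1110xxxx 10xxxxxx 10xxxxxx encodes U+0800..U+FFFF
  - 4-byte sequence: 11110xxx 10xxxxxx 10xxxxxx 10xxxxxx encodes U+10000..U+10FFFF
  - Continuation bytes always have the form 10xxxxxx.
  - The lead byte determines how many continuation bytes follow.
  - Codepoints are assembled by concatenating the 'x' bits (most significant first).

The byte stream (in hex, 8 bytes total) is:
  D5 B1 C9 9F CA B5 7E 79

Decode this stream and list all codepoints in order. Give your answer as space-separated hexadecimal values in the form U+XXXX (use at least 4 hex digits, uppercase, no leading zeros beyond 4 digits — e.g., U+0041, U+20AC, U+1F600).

Answer: U+0571 U+025F U+02B5 U+007E U+0079

Derivation:
Byte[0]=D5: 2-byte lead, need 1 cont bytes. acc=0x15
Byte[1]=B1: continuation. acc=(acc<<6)|0x31=0x571
Completed: cp=U+0571 (starts at byte 0)
Byte[2]=C9: 2-byte lead, need 1 cont bytes. acc=0x9
Byte[3]=9F: continuation. acc=(acc<<6)|0x1F=0x25F
Completed: cp=U+025F (starts at byte 2)
Byte[4]=CA: 2-byte lead, need 1 cont bytes. acc=0xA
Byte[5]=B5: continuation. acc=(acc<<6)|0x35=0x2B5
Completed: cp=U+02B5 (starts at byte 4)
Byte[6]=7E: 1-byte ASCII. cp=U+007E
Byte[7]=79: 1-byte ASCII. cp=U+0079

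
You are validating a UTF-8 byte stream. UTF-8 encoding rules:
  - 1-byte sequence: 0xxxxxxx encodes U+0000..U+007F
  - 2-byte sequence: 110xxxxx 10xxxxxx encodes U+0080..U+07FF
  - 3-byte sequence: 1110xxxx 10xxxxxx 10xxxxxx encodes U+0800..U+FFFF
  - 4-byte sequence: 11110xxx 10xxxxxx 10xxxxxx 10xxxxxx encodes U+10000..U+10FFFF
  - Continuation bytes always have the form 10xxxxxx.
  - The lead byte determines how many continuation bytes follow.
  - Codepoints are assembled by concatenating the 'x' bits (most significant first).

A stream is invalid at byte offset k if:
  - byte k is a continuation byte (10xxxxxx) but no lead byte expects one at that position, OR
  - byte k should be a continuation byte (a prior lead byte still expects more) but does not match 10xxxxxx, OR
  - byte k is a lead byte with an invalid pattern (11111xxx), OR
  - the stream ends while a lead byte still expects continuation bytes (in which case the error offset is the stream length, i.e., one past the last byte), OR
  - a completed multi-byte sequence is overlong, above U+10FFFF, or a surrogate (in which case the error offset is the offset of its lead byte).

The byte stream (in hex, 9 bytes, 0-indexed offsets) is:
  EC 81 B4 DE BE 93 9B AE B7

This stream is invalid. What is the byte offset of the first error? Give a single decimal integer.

Answer: 5

Derivation:
Byte[0]=EC: 3-byte lead, need 2 cont bytes. acc=0xC
Byte[1]=81: continuation. acc=(acc<<6)|0x01=0x301
Byte[2]=B4: continuation. acc=(acc<<6)|0x34=0xC074
Completed: cp=U+C074 (starts at byte 0)
Byte[3]=DE: 2-byte lead, need 1 cont bytes. acc=0x1E
Byte[4]=BE: continuation. acc=(acc<<6)|0x3E=0x7BE
Completed: cp=U+07BE (starts at byte 3)
Byte[5]=93: INVALID lead byte (not 0xxx/110x/1110/11110)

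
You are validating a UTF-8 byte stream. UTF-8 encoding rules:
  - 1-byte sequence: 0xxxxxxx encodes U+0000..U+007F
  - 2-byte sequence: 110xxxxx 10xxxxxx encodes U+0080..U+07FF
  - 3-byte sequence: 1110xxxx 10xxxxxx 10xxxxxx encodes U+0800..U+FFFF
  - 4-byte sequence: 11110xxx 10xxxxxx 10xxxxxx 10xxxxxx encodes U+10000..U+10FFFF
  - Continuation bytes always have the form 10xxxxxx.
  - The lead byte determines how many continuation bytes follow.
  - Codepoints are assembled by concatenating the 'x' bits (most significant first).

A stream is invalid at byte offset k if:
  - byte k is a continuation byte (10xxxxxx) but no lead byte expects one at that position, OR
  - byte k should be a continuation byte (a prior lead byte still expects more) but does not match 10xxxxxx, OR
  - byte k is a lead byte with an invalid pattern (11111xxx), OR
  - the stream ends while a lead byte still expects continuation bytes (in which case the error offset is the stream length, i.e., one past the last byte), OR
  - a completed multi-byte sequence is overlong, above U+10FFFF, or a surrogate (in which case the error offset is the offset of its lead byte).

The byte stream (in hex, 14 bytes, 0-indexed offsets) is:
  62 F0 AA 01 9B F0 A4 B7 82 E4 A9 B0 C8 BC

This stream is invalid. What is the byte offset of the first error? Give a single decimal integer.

Byte[0]=62: 1-byte ASCII. cp=U+0062
Byte[1]=F0: 4-byte lead, need 3 cont bytes. acc=0x0
Byte[2]=AA: continuation. acc=(acc<<6)|0x2A=0x2A
Byte[3]=01: expected 10xxxxxx continuation. INVALID

Answer: 3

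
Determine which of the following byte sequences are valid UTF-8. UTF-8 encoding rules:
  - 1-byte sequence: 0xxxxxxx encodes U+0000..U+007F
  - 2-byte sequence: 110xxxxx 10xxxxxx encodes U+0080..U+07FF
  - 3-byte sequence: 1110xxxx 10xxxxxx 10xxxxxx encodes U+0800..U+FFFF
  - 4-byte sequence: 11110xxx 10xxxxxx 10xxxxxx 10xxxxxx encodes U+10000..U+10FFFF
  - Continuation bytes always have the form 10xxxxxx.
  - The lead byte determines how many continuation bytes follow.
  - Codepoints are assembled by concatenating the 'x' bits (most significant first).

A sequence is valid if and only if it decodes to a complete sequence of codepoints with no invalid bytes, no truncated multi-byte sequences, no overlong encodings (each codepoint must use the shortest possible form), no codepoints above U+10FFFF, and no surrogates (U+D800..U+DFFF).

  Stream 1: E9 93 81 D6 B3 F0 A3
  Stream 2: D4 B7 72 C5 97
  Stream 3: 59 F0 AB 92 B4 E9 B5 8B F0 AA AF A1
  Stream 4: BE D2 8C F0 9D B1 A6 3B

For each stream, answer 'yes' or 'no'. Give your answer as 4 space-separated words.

Answer: no yes yes no

Derivation:
Stream 1: error at byte offset 7. INVALID
Stream 2: decodes cleanly. VALID
Stream 3: decodes cleanly. VALID
Stream 4: error at byte offset 0. INVALID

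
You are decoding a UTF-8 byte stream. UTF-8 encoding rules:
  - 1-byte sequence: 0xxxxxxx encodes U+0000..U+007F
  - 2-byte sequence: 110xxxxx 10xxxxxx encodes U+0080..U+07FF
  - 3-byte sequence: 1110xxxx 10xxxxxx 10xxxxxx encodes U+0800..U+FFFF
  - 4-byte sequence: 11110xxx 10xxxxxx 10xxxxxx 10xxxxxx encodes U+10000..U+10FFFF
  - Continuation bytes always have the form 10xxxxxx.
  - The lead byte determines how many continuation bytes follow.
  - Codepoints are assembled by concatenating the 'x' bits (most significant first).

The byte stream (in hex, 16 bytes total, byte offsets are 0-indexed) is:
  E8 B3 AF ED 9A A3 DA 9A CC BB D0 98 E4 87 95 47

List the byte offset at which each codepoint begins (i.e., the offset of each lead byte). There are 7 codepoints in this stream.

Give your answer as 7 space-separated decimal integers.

Byte[0]=E8: 3-byte lead, need 2 cont bytes. acc=0x8
Byte[1]=B3: continuation. acc=(acc<<6)|0x33=0x233
Byte[2]=AF: continuation. acc=(acc<<6)|0x2F=0x8CEF
Completed: cp=U+8CEF (starts at byte 0)
Byte[3]=ED: 3-byte lead, need 2 cont bytes. acc=0xD
Byte[4]=9A: continuation. acc=(acc<<6)|0x1A=0x35A
Byte[5]=A3: continuation. acc=(acc<<6)|0x23=0xD6A3
Completed: cp=U+D6A3 (starts at byte 3)
Byte[6]=DA: 2-byte lead, need 1 cont bytes. acc=0x1A
Byte[7]=9A: continuation. acc=(acc<<6)|0x1A=0x69A
Completed: cp=U+069A (starts at byte 6)
Byte[8]=CC: 2-byte lead, need 1 cont bytes. acc=0xC
Byte[9]=BB: continuation. acc=(acc<<6)|0x3B=0x33B
Completed: cp=U+033B (starts at byte 8)
Byte[10]=D0: 2-byte lead, need 1 cont bytes. acc=0x10
Byte[11]=98: continuation. acc=(acc<<6)|0x18=0x418
Completed: cp=U+0418 (starts at byte 10)
Byte[12]=E4: 3-byte lead, need 2 cont bytes. acc=0x4
Byte[13]=87: continuation. acc=(acc<<6)|0x07=0x107
Byte[14]=95: continuation. acc=(acc<<6)|0x15=0x41D5
Completed: cp=U+41D5 (starts at byte 12)
Byte[15]=47: 1-byte ASCII. cp=U+0047

Answer: 0 3 6 8 10 12 15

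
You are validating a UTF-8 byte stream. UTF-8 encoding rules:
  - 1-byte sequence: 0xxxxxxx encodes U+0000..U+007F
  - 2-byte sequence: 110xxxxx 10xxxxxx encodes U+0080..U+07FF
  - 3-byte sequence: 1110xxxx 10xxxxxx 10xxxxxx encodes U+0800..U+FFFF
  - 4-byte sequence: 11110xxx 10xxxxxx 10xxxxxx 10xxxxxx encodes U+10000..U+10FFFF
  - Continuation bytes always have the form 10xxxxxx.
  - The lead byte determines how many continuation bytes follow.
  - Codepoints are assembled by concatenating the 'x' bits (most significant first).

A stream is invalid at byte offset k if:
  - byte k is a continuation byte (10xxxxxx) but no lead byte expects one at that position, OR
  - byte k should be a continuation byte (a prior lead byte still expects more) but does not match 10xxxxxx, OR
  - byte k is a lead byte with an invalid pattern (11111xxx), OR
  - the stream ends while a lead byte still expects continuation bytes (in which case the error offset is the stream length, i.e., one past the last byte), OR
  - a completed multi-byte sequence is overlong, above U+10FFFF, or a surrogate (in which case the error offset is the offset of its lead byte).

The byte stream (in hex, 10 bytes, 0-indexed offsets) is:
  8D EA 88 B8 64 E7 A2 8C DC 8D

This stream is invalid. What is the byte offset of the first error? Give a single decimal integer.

Answer: 0

Derivation:
Byte[0]=8D: INVALID lead byte (not 0xxx/110x/1110/11110)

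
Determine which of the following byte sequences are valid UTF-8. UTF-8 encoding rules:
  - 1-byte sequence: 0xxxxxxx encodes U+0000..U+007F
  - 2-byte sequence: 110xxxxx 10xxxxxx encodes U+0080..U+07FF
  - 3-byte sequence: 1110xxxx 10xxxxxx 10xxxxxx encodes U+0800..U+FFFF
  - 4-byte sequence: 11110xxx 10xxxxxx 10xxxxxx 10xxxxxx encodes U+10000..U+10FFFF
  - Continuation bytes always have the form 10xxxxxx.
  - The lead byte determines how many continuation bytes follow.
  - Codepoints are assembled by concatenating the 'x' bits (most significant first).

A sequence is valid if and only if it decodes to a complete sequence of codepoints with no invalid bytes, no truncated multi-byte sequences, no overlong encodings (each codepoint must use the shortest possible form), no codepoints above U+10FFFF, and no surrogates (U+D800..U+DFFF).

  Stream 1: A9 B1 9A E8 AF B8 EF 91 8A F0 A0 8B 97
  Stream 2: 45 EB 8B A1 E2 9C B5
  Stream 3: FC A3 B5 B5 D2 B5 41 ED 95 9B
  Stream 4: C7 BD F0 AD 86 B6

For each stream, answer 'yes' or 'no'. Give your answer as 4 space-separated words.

Answer: no yes no yes

Derivation:
Stream 1: error at byte offset 0. INVALID
Stream 2: decodes cleanly. VALID
Stream 3: error at byte offset 0. INVALID
Stream 4: decodes cleanly. VALID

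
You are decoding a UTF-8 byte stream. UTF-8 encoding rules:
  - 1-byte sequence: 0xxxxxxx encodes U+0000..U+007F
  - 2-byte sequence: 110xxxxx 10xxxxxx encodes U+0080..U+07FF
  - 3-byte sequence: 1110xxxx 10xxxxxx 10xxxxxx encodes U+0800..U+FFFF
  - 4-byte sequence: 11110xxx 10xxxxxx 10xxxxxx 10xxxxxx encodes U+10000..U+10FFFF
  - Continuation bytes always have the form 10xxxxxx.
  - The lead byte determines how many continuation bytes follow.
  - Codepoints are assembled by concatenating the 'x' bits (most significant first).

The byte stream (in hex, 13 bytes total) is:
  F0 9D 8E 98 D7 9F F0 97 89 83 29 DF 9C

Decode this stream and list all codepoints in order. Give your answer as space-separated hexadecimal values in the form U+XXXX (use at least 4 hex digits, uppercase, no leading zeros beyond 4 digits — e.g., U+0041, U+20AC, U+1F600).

Answer: U+1D398 U+05DF U+17243 U+0029 U+07DC

Derivation:
Byte[0]=F0: 4-byte lead, need 3 cont bytes. acc=0x0
Byte[1]=9D: continuation. acc=(acc<<6)|0x1D=0x1D
Byte[2]=8E: continuation. acc=(acc<<6)|0x0E=0x74E
Byte[3]=98: continuation. acc=(acc<<6)|0x18=0x1D398
Completed: cp=U+1D398 (starts at byte 0)
Byte[4]=D7: 2-byte lead, need 1 cont bytes. acc=0x17
Byte[5]=9F: continuation. acc=(acc<<6)|0x1F=0x5DF
Completed: cp=U+05DF (starts at byte 4)
Byte[6]=F0: 4-byte lead, need 3 cont bytes. acc=0x0
Byte[7]=97: continuation. acc=(acc<<6)|0x17=0x17
Byte[8]=89: continuation. acc=(acc<<6)|0x09=0x5C9
Byte[9]=83: continuation. acc=(acc<<6)|0x03=0x17243
Completed: cp=U+17243 (starts at byte 6)
Byte[10]=29: 1-byte ASCII. cp=U+0029
Byte[11]=DF: 2-byte lead, need 1 cont bytes. acc=0x1F
Byte[12]=9C: continuation. acc=(acc<<6)|0x1C=0x7DC
Completed: cp=U+07DC (starts at byte 11)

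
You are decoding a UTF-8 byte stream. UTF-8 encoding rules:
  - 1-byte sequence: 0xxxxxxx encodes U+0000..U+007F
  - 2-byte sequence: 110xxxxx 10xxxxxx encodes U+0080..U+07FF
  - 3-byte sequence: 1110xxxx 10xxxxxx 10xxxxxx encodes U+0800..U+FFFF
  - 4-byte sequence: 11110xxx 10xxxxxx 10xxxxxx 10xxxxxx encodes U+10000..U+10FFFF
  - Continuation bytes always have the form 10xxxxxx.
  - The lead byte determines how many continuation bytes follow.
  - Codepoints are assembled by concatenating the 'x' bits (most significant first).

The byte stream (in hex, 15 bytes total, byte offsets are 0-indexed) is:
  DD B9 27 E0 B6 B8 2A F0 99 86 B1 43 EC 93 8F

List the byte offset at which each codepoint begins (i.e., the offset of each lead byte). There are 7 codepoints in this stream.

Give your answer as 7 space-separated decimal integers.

Answer: 0 2 3 6 7 11 12

Derivation:
Byte[0]=DD: 2-byte lead, need 1 cont bytes. acc=0x1D
Byte[1]=B9: continuation. acc=(acc<<6)|0x39=0x779
Completed: cp=U+0779 (starts at byte 0)
Byte[2]=27: 1-byte ASCII. cp=U+0027
Byte[3]=E0: 3-byte lead, need 2 cont bytes. acc=0x0
Byte[4]=B6: continuation. acc=(acc<<6)|0x36=0x36
Byte[5]=B8: continuation. acc=(acc<<6)|0x38=0xDB8
Completed: cp=U+0DB8 (starts at byte 3)
Byte[6]=2A: 1-byte ASCII. cp=U+002A
Byte[7]=F0: 4-byte lead, need 3 cont bytes. acc=0x0
Byte[8]=99: continuation. acc=(acc<<6)|0x19=0x19
Byte[9]=86: continuation. acc=(acc<<6)|0x06=0x646
Byte[10]=B1: continuation. acc=(acc<<6)|0x31=0x191B1
Completed: cp=U+191B1 (starts at byte 7)
Byte[11]=43: 1-byte ASCII. cp=U+0043
Byte[12]=EC: 3-byte lead, need 2 cont bytes. acc=0xC
Byte[13]=93: continuation. acc=(acc<<6)|0x13=0x313
Byte[14]=8F: continuation. acc=(acc<<6)|0x0F=0xC4CF
Completed: cp=U+C4CF (starts at byte 12)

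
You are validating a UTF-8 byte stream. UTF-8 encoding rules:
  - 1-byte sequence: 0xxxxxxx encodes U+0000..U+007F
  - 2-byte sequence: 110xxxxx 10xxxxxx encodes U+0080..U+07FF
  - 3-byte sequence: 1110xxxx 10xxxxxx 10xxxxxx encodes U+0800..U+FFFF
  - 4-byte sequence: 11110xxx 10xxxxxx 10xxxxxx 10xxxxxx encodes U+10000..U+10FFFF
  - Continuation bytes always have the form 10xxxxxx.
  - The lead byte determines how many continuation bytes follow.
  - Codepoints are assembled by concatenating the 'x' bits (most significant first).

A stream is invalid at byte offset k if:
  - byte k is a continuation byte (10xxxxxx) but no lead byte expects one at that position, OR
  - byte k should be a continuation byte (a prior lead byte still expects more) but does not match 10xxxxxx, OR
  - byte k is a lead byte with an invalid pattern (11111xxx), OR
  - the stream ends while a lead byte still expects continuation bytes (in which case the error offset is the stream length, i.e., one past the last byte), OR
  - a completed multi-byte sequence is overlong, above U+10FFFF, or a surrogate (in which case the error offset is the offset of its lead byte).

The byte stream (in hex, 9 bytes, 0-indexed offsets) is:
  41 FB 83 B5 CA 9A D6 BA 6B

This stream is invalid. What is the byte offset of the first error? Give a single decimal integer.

Byte[0]=41: 1-byte ASCII. cp=U+0041
Byte[1]=FB: INVALID lead byte (not 0xxx/110x/1110/11110)

Answer: 1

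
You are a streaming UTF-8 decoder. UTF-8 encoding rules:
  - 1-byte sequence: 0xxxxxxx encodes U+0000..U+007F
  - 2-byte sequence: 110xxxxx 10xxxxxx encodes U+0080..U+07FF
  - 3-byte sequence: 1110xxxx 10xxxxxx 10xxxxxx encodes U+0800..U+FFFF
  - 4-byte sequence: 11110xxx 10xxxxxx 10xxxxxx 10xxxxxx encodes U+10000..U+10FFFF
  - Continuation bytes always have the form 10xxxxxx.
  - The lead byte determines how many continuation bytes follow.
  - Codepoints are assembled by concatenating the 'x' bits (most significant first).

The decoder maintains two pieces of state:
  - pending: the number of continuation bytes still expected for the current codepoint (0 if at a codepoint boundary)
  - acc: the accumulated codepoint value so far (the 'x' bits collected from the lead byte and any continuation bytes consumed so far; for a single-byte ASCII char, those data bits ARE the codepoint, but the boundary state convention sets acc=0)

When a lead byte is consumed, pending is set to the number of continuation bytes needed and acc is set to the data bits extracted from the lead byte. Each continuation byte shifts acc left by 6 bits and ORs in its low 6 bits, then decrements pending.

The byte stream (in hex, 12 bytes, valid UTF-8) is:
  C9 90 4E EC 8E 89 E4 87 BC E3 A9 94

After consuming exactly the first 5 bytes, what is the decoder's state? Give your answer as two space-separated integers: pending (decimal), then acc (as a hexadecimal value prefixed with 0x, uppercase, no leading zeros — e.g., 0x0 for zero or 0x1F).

Byte[0]=C9: 2-byte lead. pending=1, acc=0x9
Byte[1]=90: continuation. acc=(acc<<6)|0x10=0x250, pending=0
Byte[2]=4E: 1-byte. pending=0, acc=0x0
Byte[3]=EC: 3-byte lead. pending=2, acc=0xC
Byte[4]=8E: continuation. acc=(acc<<6)|0x0E=0x30E, pending=1

Answer: 1 0x30E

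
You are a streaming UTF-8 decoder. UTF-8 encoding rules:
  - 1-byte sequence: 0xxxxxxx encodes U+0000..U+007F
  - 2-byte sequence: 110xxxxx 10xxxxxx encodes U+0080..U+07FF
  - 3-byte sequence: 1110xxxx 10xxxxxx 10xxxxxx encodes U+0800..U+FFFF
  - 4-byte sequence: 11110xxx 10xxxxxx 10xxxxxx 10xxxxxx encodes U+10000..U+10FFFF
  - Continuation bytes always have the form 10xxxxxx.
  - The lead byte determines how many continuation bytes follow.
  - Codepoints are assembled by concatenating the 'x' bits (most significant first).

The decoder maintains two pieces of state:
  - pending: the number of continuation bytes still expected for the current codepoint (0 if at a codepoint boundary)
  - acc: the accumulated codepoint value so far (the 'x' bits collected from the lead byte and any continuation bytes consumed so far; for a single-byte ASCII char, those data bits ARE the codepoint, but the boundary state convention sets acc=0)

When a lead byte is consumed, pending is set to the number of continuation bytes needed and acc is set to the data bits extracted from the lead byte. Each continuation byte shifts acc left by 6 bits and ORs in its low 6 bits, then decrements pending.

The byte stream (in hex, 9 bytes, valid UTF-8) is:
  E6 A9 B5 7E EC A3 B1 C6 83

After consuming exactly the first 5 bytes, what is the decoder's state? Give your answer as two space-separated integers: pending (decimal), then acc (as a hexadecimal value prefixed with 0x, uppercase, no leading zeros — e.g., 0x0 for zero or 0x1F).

Answer: 2 0xC

Derivation:
Byte[0]=E6: 3-byte lead. pending=2, acc=0x6
Byte[1]=A9: continuation. acc=(acc<<6)|0x29=0x1A9, pending=1
Byte[2]=B5: continuation. acc=(acc<<6)|0x35=0x6A75, pending=0
Byte[3]=7E: 1-byte. pending=0, acc=0x0
Byte[4]=EC: 3-byte lead. pending=2, acc=0xC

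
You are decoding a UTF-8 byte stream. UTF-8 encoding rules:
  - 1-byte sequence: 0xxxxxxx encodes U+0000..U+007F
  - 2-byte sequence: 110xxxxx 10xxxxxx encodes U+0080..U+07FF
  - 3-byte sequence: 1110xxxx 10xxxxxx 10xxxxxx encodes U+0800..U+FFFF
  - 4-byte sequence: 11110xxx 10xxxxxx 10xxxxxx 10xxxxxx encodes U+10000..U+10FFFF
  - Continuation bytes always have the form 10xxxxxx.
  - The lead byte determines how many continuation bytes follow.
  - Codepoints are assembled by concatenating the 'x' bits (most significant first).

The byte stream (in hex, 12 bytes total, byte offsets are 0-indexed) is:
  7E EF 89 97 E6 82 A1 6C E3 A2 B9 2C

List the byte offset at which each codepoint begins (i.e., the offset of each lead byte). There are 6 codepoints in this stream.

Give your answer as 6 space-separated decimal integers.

Answer: 0 1 4 7 8 11

Derivation:
Byte[0]=7E: 1-byte ASCII. cp=U+007E
Byte[1]=EF: 3-byte lead, need 2 cont bytes. acc=0xF
Byte[2]=89: continuation. acc=(acc<<6)|0x09=0x3C9
Byte[3]=97: continuation. acc=(acc<<6)|0x17=0xF257
Completed: cp=U+F257 (starts at byte 1)
Byte[4]=E6: 3-byte lead, need 2 cont bytes. acc=0x6
Byte[5]=82: continuation. acc=(acc<<6)|0x02=0x182
Byte[6]=A1: continuation. acc=(acc<<6)|0x21=0x60A1
Completed: cp=U+60A1 (starts at byte 4)
Byte[7]=6C: 1-byte ASCII. cp=U+006C
Byte[8]=E3: 3-byte lead, need 2 cont bytes. acc=0x3
Byte[9]=A2: continuation. acc=(acc<<6)|0x22=0xE2
Byte[10]=B9: continuation. acc=(acc<<6)|0x39=0x38B9
Completed: cp=U+38B9 (starts at byte 8)
Byte[11]=2C: 1-byte ASCII. cp=U+002C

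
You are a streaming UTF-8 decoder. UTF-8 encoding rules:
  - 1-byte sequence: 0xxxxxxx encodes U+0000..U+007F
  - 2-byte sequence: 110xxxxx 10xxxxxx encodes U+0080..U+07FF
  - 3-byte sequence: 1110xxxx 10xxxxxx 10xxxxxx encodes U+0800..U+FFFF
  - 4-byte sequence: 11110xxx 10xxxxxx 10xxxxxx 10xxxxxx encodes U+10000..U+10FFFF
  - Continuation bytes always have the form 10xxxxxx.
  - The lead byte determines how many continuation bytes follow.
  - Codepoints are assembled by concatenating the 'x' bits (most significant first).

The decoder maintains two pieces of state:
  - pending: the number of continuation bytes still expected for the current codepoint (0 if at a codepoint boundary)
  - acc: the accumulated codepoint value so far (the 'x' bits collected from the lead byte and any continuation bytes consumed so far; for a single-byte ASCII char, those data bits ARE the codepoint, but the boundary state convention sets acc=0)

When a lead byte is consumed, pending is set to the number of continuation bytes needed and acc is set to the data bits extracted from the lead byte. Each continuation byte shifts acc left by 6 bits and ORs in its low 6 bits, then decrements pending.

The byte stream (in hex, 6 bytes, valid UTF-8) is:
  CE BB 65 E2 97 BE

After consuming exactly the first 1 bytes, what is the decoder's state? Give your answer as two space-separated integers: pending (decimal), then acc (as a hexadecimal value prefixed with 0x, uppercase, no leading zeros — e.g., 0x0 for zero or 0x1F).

Answer: 1 0xE

Derivation:
Byte[0]=CE: 2-byte lead. pending=1, acc=0xE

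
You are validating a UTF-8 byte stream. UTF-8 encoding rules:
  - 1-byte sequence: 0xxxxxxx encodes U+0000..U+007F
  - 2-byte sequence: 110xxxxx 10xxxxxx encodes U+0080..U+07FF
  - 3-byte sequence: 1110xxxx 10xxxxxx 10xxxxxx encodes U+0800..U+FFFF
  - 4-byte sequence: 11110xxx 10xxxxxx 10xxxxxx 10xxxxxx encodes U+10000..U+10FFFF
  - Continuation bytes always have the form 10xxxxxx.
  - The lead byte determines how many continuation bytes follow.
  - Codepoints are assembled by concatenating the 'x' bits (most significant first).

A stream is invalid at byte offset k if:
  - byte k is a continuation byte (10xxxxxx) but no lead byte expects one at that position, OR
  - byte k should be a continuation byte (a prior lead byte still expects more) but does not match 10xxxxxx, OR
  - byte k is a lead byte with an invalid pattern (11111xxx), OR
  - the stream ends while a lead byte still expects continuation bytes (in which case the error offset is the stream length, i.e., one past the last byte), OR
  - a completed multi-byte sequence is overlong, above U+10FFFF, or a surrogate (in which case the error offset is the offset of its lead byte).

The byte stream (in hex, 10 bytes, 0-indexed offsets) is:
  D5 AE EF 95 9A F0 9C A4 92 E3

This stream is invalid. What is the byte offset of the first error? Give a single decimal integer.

Answer: 10

Derivation:
Byte[0]=D5: 2-byte lead, need 1 cont bytes. acc=0x15
Byte[1]=AE: continuation. acc=(acc<<6)|0x2E=0x56E
Completed: cp=U+056E (starts at byte 0)
Byte[2]=EF: 3-byte lead, need 2 cont bytes. acc=0xF
Byte[3]=95: continuation. acc=(acc<<6)|0x15=0x3D5
Byte[4]=9A: continuation. acc=(acc<<6)|0x1A=0xF55A
Completed: cp=U+F55A (starts at byte 2)
Byte[5]=F0: 4-byte lead, need 3 cont bytes. acc=0x0
Byte[6]=9C: continuation. acc=(acc<<6)|0x1C=0x1C
Byte[7]=A4: continuation. acc=(acc<<6)|0x24=0x724
Byte[8]=92: continuation. acc=(acc<<6)|0x12=0x1C912
Completed: cp=U+1C912 (starts at byte 5)
Byte[9]=E3: 3-byte lead, need 2 cont bytes. acc=0x3
Byte[10]: stream ended, expected continuation. INVALID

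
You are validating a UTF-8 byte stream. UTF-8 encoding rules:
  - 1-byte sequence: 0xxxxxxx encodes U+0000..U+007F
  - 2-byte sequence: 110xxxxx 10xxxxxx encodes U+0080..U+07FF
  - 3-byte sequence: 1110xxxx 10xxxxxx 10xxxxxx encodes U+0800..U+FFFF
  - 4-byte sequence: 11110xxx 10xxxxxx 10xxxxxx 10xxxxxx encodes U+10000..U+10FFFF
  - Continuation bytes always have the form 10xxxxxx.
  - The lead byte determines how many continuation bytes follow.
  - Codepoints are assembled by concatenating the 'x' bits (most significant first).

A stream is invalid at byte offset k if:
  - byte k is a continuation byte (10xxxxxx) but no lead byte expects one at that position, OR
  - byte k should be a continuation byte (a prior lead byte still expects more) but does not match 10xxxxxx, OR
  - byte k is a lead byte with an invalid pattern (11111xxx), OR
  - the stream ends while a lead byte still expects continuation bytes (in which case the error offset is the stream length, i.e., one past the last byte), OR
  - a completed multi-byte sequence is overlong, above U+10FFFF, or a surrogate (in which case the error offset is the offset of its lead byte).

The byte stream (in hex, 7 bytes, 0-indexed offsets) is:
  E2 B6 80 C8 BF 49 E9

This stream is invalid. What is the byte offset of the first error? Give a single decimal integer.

Byte[0]=E2: 3-byte lead, need 2 cont bytes. acc=0x2
Byte[1]=B6: continuation. acc=(acc<<6)|0x36=0xB6
Byte[2]=80: continuation. acc=(acc<<6)|0x00=0x2D80
Completed: cp=U+2D80 (starts at byte 0)
Byte[3]=C8: 2-byte lead, need 1 cont bytes. acc=0x8
Byte[4]=BF: continuation. acc=(acc<<6)|0x3F=0x23F
Completed: cp=U+023F (starts at byte 3)
Byte[5]=49: 1-byte ASCII. cp=U+0049
Byte[6]=E9: 3-byte lead, need 2 cont bytes. acc=0x9
Byte[7]: stream ended, expected continuation. INVALID

Answer: 7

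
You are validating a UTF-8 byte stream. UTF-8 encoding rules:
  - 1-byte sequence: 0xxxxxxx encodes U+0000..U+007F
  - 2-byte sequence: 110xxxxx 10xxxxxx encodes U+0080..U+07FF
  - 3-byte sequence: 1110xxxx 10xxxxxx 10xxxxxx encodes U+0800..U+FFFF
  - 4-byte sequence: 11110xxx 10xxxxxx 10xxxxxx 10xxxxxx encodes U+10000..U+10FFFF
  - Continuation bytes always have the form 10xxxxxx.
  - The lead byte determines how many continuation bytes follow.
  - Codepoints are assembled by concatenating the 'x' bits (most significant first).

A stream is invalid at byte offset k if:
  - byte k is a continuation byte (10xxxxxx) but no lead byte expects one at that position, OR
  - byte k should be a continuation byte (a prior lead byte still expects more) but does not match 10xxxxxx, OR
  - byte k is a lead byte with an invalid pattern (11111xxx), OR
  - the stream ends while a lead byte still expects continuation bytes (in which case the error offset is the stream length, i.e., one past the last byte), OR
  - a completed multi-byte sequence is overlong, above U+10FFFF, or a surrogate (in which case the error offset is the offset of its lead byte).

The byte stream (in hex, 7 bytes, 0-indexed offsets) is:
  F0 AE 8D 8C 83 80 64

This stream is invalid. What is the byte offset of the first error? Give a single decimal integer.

Byte[0]=F0: 4-byte lead, need 3 cont bytes. acc=0x0
Byte[1]=AE: continuation. acc=(acc<<6)|0x2E=0x2E
Byte[2]=8D: continuation. acc=(acc<<6)|0x0D=0xB8D
Byte[3]=8C: continuation. acc=(acc<<6)|0x0C=0x2E34C
Completed: cp=U+2E34C (starts at byte 0)
Byte[4]=83: INVALID lead byte (not 0xxx/110x/1110/11110)

Answer: 4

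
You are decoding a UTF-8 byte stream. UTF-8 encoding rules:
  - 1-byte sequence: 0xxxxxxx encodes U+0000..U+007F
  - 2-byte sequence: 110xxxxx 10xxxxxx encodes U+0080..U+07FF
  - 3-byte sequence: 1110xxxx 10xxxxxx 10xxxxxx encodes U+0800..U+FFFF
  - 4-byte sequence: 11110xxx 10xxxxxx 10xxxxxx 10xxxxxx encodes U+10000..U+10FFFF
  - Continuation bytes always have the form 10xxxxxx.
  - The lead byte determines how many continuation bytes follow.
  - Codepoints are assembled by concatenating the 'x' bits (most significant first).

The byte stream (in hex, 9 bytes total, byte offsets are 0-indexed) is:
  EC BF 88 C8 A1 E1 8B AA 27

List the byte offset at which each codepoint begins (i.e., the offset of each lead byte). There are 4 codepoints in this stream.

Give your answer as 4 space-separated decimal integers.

Answer: 0 3 5 8

Derivation:
Byte[0]=EC: 3-byte lead, need 2 cont bytes. acc=0xC
Byte[1]=BF: continuation. acc=(acc<<6)|0x3F=0x33F
Byte[2]=88: continuation. acc=(acc<<6)|0x08=0xCFC8
Completed: cp=U+CFC8 (starts at byte 0)
Byte[3]=C8: 2-byte lead, need 1 cont bytes. acc=0x8
Byte[4]=A1: continuation. acc=(acc<<6)|0x21=0x221
Completed: cp=U+0221 (starts at byte 3)
Byte[5]=E1: 3-byte lead, need 2 cont bytes. acc=0x1
Byte[6]=8B: continuation. acc=(acc<<6)|0x0B=0x4B
Byte[7]=AA: continuation. acc=(acc<<6)|0x2A=0x12EA
Completed: cp=U+12EA (starts at byte 5)
Byte[8]=27: 1-byte ASCII. cp=U+0027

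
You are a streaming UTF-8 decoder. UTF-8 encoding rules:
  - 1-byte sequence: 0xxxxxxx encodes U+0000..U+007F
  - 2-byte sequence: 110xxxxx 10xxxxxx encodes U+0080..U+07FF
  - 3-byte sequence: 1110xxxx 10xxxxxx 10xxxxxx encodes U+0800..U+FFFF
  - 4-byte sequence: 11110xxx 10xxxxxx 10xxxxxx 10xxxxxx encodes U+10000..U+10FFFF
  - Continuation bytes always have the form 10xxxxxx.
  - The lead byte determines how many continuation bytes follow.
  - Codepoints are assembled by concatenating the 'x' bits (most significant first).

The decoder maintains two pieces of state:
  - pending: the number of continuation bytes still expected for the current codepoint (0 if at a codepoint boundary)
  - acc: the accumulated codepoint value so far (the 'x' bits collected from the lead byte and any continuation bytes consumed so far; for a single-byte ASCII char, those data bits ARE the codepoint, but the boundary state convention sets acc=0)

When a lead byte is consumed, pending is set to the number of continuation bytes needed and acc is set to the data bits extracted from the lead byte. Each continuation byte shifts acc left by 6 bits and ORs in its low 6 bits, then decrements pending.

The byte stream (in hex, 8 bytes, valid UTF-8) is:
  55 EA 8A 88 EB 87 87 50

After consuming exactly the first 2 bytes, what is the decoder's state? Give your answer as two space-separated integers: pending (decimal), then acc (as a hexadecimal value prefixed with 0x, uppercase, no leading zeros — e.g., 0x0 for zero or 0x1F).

Answer: 2 0xA

Derivation:
Byte[0]=55: 1-byte. pending=0, acc=0x0
Byte[1]=EA: 3-byte lead. pending=2, acc=0xA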